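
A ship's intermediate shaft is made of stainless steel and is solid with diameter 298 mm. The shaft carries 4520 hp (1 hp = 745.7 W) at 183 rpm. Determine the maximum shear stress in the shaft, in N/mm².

ω = 2π·183/60 = 19.16 rad/s, so T = P/ω = 4520×745.7 / 19.16 = 175900 N·m.
J = πd⁴/32 = π(0.298)⁴/32 = 7.742×10^-4 m⁴.
τ_max = T·r/J = 175900 × 0.149 / 7.742×10^-4 = 3.385×10^7 Pa.

33.8 N/mm²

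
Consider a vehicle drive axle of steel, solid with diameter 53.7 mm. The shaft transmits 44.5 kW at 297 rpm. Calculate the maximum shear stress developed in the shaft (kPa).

47100 kPa

ω = 2π·297/60 = 31.10 rad/s, so T = P/ω = 44.5×10³ / 31.10 = 1431 N·m.
J = πd⁴/32 = π(0.0537)⁴/32 = 8.164×10^-7 m⁴.
τ_max = T·r/J = 1431 × 0.0269 / 8.164×10^-7 = 4.706×10^7 Pa.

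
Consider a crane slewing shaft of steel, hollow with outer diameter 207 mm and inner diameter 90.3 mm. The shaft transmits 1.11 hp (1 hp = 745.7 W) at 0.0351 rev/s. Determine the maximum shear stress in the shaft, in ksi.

0.324 ksi

ω = 2π·0.0351 = 0.2205 rad/s, so T = P/ω = 1.11×745.7 / 0.2205 = 3753 N·m.
J = π(d_o⁴ − d_i⁴)/32 = π(0.207⁴ − 0.0903⁴)/32 = 1.737×10^-4 m⁴.
τ_max = T·r/J = 3753 × 0.103 / 1.737×10^-4 = 2.236×10^6 Pa.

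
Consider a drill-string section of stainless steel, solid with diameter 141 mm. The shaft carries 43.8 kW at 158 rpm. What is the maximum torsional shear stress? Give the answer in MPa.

ω = 2π·158/60 = 16.55 rad/s, so T = P/ω = 43.8×10³ / 16.55 = 2647 N·m.
J = πd⁴/32 = π(0.141)⁴/32 = 3.880×10^-5 m⁴.
τ_max = T·r/J = 2647 × 0.0705 / 3.880×10^-5 = 4.810×10^6 Pa.

4.81 MPa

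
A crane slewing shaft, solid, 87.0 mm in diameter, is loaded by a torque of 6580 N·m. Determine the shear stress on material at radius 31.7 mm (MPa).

37.1 MPa

J = πd⁴/32 = π(0.0870)⁴/32 = 5.624×10^-6 m⁴.
Shear stress varies linearly with radius: τ = T·r/J = 6580 × 0.0317 / 5.624×10^-6 = 3.709×10^7 Pa.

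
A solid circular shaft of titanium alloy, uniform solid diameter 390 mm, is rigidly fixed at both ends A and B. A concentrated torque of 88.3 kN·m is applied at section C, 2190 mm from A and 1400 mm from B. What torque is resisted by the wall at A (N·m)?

With uniform GJ and both ends fixed, compatibility θ_AC = θ_CB gives T_A·a = T_B·b, together with T_A + T_B = T₀.
T_A = T₀·b/(a+b) = 88300·1400/3590 = 34430 N·m; T_B = 53870 N·m.

34400 N·m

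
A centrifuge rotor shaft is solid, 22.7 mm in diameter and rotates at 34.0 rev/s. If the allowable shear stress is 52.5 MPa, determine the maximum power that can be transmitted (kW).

25.8 kW

J = πd⁴/32 = π(0.0227)⁴/32 = 2.607×10^-8 m⁴.
T_max = τ_allow·J/r = 5.25×10^7 × 2.607×10^-8 / 0.0113 = 120.6 N·m.
ω = 2π·34.0 = 213.6 rad/s, so P_max = T_max·ω = 2.576×10^4 W.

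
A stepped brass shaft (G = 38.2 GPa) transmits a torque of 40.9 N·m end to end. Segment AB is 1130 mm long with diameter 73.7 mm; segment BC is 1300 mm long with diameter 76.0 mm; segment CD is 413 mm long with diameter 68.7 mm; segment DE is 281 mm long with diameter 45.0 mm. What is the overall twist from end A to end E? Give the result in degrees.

J_AB = π(0.0737)⁴/32 = 2.90×10^-6 m⁴; J_BC = π(0.0760)⁴/32 = 3.28×10^-6 m⁴; J_CD = π(0.0687)⁴/32 = 2.19×10^-6 m⁴; J_DE = π(0.0450)⁴/32 = 4.03×10^-7 m⁴.
θ = (T/G)·Σ L_i/J_i = (40.90/38.2×10⁹)·(1.13/2.90×10^-6 + 1.30/3.28×10^-6 + 0.413/2.19×10^-6 + 0.281/4.03×10^-7) = 1.792×10^-3 rad.

0.103°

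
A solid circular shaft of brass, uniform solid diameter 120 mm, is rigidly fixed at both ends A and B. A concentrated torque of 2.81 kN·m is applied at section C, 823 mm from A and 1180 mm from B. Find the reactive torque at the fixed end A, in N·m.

With uniform GJ and both ends fixed, compatibility θ_AC = θ_CB gives T_A·a = T_B·b, together with T_A + T_B = T₀.
T_A = T₀·b/(a+b) = 2810·1180/2003 = 1655 N·m; T_B = 1155 N·m.

1660 N·m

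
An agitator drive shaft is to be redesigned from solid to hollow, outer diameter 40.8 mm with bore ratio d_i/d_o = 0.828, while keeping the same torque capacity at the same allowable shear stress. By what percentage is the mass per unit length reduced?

Equal τ_max and T ⇒ the solid shaft needs d_s³ = d_o³(1−k⁴), so d_s = 40.8·(1−0.828⁴)^(1/3) = 33.02 mm.
Area ratio A_h/A_s = d_o²(1−k²)/d_s² = (1−k²)/(1−k⁴)^(2/3) = 0.4801.
Mass saving = 1 − 0.4801 = 52.0 %.

52.0 %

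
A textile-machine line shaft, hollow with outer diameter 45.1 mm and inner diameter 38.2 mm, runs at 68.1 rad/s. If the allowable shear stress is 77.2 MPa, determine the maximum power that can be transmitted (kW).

J = π(d_o⁴ − d_i⁴)/32 = π(0.0451⁴ − 0.0382⁴)/32 = 1.971×10^-7 m⁴.
T_max = τ_allow·J/r = 7.72×10^7 × 1.971×10^-7 / 0.0226 = 674.8 N·m.
ω = 68.1 rad/s, so P_max = T_max·ω = 4.596×10^4 W.

46.0 kW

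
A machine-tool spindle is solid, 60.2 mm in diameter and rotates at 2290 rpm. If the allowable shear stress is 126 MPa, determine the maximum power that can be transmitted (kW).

1290 kW

J = πd⁴/32 = π(0.0602)⁴/32 = 1.289×10^-6 m⁴.
T_max = τ_allow·J/r = 1.26×10^8 × 1.289×10^-6 / 0.0301 = 5397 N·m.
ω = 2π·2290/60 = 239.8 rad/s, so P_max = T_max·ω = 1.294×10^6 W.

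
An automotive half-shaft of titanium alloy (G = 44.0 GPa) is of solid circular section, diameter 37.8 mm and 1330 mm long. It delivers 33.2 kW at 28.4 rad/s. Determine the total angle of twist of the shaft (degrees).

ω = 28.4 rad/s, so T = P/ω = 33.2×10³ / 28.40 = 1169 N·m.
J = πd⁴/32 = π(0.0378)⁴/32 = 2.004×10^-7 m⁴.
θ = T·L/(G·J) = 1169 × 1.33 / (44.0×10⁹ × 2.004×10^-7) = 0.1763 rad.

10.1°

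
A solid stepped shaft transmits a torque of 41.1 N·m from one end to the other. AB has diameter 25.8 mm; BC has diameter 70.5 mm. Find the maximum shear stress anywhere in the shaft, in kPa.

12200 kPa

Under the same torque, τ_max = 16T/(πd³) is largest where d is smallest — segment AB (d = 25.8 mm).
τ_max = 16·41.10/(π·(0.0258)³) = 1.219×10^7 Pa.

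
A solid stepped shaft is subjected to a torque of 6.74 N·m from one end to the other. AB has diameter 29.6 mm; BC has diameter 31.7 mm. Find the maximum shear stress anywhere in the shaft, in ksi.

Under the same torque, τ_max = 16T/(πd³) is largest where d is smallest — segment AB (d = 29.6 mm).
τ_max = 16·6.740/(π·(0.0296)³) = 1.324×10^6 Pa.

0.192 ksi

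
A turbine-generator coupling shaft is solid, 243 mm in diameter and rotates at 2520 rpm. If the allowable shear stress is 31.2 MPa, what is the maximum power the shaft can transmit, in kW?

23200 kW

J = πd⁴/32 = π(0.243)⁴/32 = 3.423×10^-4 m⁴.
T_max = τ_allow·J/r = 3.12×10^7 × 3.423×10^-4 / 0.121 = 87900 N·m.
ω = 2π·2520/60 = 263.9 rad/s, so P_max = T_max·ω = 2.320×10^7 W.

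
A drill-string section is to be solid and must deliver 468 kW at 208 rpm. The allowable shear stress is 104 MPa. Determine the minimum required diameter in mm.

ω = 2π·208/60 = 21.78 rad/s, so T = P/ω = 468×10³ / 21.78 = 21490 N·m.
For a solid shaft τ_max = 16T/(πd³), so d = (16T/(π τ_allow))^(1/3) = (16·21490/(π·1.04×10^8))^(1/3) = 0.1017 m.

102 mm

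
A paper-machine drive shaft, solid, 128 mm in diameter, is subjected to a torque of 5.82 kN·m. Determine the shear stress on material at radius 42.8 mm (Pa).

9.45e6 Pa

J = πd⁴/32 = π(0.128)⁴/32 = 2.635×10^-5 m⁴.
Shear stress varies linearly with radius: τ = T·r/J = 5820 × 0.0428 / 2.635×10^-5 = 9.452×10^6 Pa.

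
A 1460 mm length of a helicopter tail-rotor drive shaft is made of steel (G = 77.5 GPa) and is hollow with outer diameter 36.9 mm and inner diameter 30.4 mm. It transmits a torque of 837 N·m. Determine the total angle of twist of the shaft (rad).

0.161 rad

J = π(d_o⁴ − d_i⁴)/32 = π(0.0369⁴ − 0.0304⁴)/32 = 9.817×10^-8 m⁴.
θ = T·L/(G·J) = 837.0 × 1.46 / (77.5×10⁹ × 9.817×10^-8) = 0.1606 rad.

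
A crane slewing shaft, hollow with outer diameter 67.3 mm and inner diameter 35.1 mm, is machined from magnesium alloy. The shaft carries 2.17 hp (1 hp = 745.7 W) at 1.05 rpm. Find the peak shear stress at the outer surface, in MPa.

266 MPa

ω = 2π·1.05/60 = 0.1100 rad/s, so T = P/ω = 2.17×745.7 / 0.1100 = 14720 N·m.
J = π(d_o⁴ − d_i⁴)/32 = π(0.0673⁴ − 0.0351⁴)/32 = 1.865×10^-6 m⁴.
τ_max = T·r/J = 14720 × 0.0336 / 1.865×10^-6 = 2.655×10^8 Pa.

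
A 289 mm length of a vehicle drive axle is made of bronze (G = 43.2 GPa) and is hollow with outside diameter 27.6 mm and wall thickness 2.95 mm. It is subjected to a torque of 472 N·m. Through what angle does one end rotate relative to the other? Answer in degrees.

5.14°

J = π(d_o⁴ − d_i⁴)/32 = π(0.0276⁴ − 0.0217⁴)/32 = 3.520×10^-8 m⁴.
θ = T·L/(G·J) = 472.0 × 0.289 / (43.2×10⁹ × 3.520×10^-8) = 0.08971 rad.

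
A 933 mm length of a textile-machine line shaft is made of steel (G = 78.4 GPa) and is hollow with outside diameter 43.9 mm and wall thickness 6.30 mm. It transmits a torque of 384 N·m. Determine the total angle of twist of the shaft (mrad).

16.9 mrad

J = π(d_o⁴ − d_i⁴)/32 = π(0.0439⁴ − 0.0313⁴)/32 = 2.704×10^-7 m⁴.
θ = T·L/(G·J) = 384.0 × 0.933 / (78.4×10⁹ × 2.704×10^-7) = 0.01690 rad.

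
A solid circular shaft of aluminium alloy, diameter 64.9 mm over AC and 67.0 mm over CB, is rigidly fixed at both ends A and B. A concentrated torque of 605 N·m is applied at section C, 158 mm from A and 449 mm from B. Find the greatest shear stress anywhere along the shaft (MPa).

Compatibility: T_A·a/J_AC = T_B·b/J_CB with T_A + T_B = T₀.
J_AC = 1.74×10^-6 m⁴, J_CB = 1.98×10^-6 m⁴, so T_A = T₀·(J_AC/a)/((J_AC/a)+(J_CB/b)) = 432.2 N·m, T_B = 172.8 N·m.
τ in each portion: τ_AC = 8.05×10^6 Pa, τ_CB = 2.93×10^6 Pa; maximum is in AC.
τ_max = T_AC·r/J = 432.2·0.0324/1.74×10^-6 = 8.053×10^6 Pa.

8.05 MPa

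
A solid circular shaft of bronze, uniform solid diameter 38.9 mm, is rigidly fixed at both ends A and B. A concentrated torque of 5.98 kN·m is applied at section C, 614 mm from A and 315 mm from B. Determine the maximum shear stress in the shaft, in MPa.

With uniform GJ and both ends fixed, compatibility θ_AC = θ_CB gives T_A·a = T_B·b, together with T_A + T_B = T₀.
T_A = T₀·b/(a+b) = 5980·315/929.0 = 2028 N·m; T_B = 3952 N·m.
τ in each portion: τ_AC = 1.75×10^8 Pa, τ_CB = 3.42×10^8 Pa; maximum is in CB.
τ_max = T_CB·r/J = 3952·0.0194/2.25×10^-7 = 3.420×10^8 Pa.

342 MPa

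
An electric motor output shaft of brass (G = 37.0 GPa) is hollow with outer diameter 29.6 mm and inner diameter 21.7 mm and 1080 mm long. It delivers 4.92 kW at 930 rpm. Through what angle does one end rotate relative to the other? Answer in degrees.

1.58°

ω = 2π·930/60 = 97.39 rad/s, so T = P/ω = 4.92×10³ / 97.39 = 50.52 N·m.
J = π(d_o⁴ − d_i⁴)/32 = π(0.0296⁴ − 0.0217⁴)/32 = 5.360×10^-8 m⁴.
θ = T·L/(G·J) = 50.52 × 1.08 / (37.0×10⁹ × 5.360×10^-8) = 0.02751 rad.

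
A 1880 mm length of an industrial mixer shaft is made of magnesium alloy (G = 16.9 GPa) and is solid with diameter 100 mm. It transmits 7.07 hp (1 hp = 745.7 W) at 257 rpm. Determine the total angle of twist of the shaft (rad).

ω = 2π·257/60 = 26.91 rad/s, so T = P/ω = 7.07×745.7 / 26.91 = 195.9 N·m.
J = πd⁴/32 = π(0.100)⁴/32 = 9.817×10^-6 m⁴.
θ = T·L/(G·J) = 195.9 × 1.88 / (16.9×10⁹ × 9.817×10^-6) = 2.220×10^-3 rad.

0.00222 rad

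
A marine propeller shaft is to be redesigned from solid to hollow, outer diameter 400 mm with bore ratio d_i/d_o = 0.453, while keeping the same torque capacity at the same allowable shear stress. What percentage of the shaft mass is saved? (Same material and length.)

18.2 %

Equal τ_max and T ⇒ the solid shaft needs d_s³ = d_o³(1−k⁴), so d_s = 400·(1−0.453⁴)^(1/3) = 394.3 mm.
Area ratio A_h/A_s = d_o²(1−k²)/d_s² = (1−k²)/(1−k⁴)^(2/3) = 0.8179.
Mass saving = 1 − 0.8179 = 18.2 %.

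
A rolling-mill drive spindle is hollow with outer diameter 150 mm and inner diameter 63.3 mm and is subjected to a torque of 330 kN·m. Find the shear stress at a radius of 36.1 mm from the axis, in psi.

J = π(d_o⁴ − d_i⁴)/32 = π(0.150⁴ − 0.0633⁴)/32 = 4.812×10^-5 m⁴.
Shear stress varies linearly with radius: τ = T·r/J = 330000 × 0.0361 / 4.812×10^-5 = 2.475×10^8 Pa.

35900 psi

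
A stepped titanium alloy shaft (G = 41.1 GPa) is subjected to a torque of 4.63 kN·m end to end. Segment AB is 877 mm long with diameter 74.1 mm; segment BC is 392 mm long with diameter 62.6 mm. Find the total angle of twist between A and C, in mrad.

62.7 mrad

J_AB = π(0.0741)⁴/32 = 2.96×10^-6 m⁴; J_BC = π(0.0626)⁴/32 = 1.51×10^-6 m⁴.
θ = (T/G)·Σ L_i/J_i = (4630/41.1×10⁹)·(0.877/2.96×10^-6 + 0.392/1.51×10^-6) = 0.06267 rad.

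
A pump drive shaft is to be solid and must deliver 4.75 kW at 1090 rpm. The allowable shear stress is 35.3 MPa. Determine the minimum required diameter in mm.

ω = 2π·1090/60 = 114.1 rad/s, so T = P/ω = 4.75×10³ / 114.1 = 41.61 N·m.
For a solid shaft τ_max = 16T/(πd³), so d = (16T/(π τ_allow))^(1/3) = (16·41.61/(π·3.53×10^7))^(1/3) = 0.01818 m.

18.2 mm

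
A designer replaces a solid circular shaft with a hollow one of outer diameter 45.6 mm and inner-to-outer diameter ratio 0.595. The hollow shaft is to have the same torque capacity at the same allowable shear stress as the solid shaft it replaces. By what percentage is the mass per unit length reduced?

29.4 %

Equal τ_max and T ⇒ the solid shaft needs d_s³ = d_o³(1−k⁴), so d_s = 45.6·(1−0.595⁴)^(1/3) = 43.61 mm.
Area ratio A_h/A_s = d_o²(1−k²)/d_s² = (1−k²)/(1−k⁴)^(2/3) = 0.7063.
Mass saving = 1 − 0.7063 = 29.4 %.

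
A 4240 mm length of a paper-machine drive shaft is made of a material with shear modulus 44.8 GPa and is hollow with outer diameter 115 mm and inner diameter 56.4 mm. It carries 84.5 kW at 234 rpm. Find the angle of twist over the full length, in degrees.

1.16°

ω = 2π·234/60 = 24.50 rad/s, so T = P/ω = 84.5×10³ / 24.50 = 3448 N·m.
J = π(d_o⁴ − d_i⁴)/32 = π(0.115⁴ − 0.0564⁴)/32 = 1.618×10^-5 m⁴.
θ = T·L/(G·J) = 3448 × 4.24 / (44.8×10⁹ × 1.618×10^-5) = 0.02017 rad.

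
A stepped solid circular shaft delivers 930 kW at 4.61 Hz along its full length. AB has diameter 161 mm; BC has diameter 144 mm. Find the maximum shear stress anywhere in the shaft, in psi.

ω = 2π·4.61 = 28.97 rad/s, so T = P/ω = 930×10³ / 28.97 = 32110 N·m.
Under the same torque, τ_max = 16T/(πd³) is largest where d is smallest — segment BC (d = 144 mm).
τ_max = 16·32110/(π·(0.144)³) = 5.476×10^7 Pa.

7940 psi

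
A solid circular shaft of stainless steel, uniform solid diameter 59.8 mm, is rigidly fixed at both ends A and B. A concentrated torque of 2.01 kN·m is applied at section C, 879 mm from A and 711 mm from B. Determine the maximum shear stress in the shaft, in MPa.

With uniform GJ and both ends fixed, compatibility θ_AC = θ_CB gives T_A·a = T_B·b, together with T_A + T_B = T₀.
T_A = T₀·b/(a+b) = 2010·711/1590 = 898.8 N·m; T_B = 1111 N·m.
τ in each portion: τ_AC = 2.14×10^7 Pa, τ_CB = 2.65×10^7 Pa; maximum is in CB.
τ_max = T_CB·r/J = 1111·0.0299/1.26×10^-6 = 2.646×10^7 Pa.

26.5 MPa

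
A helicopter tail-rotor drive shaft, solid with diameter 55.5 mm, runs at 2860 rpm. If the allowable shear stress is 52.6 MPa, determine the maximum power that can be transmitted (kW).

529 kW

J = πd⁴/32 = π(0.0555)⁴/32 = 9.315×10^-7 m⁴.
T_max = τ_allow·J/r = 5.26×10^7 × 9.315×10^-7 / 0.0278 = 1766 N·m.
ω = 2π·2860/60 = 299.5 rad/s, so P_max = T_max·ω = 5.288×10^5 W.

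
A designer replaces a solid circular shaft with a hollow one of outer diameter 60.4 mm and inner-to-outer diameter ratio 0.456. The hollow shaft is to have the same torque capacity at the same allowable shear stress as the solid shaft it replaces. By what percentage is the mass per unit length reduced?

Equal τ_max and T ⇒ the solid shaft needs d_s³ = d_o³(1−k⁴), so d_s = 60.4·(1−0.456⁴)^(1/3) = 59.52 mm.
Area ratio A_h/A_s = d_o²(1−k²)/d_s² = (1−k²)/(1−k⁴)^(2/3) = 0.8158.
Mass saving = 1 − 0.8158 = 18.4 %.

18.4 %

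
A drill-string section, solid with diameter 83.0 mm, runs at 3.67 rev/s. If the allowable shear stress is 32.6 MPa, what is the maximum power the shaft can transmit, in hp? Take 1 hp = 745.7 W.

J = πd⁴/32 = π(0.0830)⁴/32 = 4.659×10^-6 m⁴.
T_max = τ_allow·J/r = 3.26×10^7 × 4.659×10^-6 / 0.0415 = 3660 N·m.
ω = 2π·3.67 = 23.06 rad/s, so P_max = T_max·ω = 8.440×10^4 W.

113 hp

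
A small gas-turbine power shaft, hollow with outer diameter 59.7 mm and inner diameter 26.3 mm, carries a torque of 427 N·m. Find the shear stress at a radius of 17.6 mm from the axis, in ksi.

J = π(d_o⁴ − d_i⁴)/32 = π(0.0597⁴ − 0.0263⁴)/32 = 1.200×10^-6 m⁴.
Shear stress varies linearly with radius: τ = T·r/J = 427.0 × 0.0176 / 1.200×10^-6 = 6.262×10^6 Pa.

0.908 ksi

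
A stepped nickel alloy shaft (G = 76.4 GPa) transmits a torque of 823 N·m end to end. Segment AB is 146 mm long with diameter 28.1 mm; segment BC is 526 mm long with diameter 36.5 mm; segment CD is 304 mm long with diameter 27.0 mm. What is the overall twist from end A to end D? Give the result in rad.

J_AB = π(0.0281)⁴/32 = 6.12×10^-8 m⁴; J_BC = π(0.0365)⁴/32 = 1.74×10^-7 m⁴; J_CD = π(0.0270)⁴/32 = 5.22×10^-8 m⁴.
θ = (T/G)·Σ L_i/J_i = (823.0/76.4×10⁹)·(0.146/6.12×10^-8 + 0.526/1.74×10^-7 + 0.304/5.22×10^-8) = 0.1210 rad.

0.121 rad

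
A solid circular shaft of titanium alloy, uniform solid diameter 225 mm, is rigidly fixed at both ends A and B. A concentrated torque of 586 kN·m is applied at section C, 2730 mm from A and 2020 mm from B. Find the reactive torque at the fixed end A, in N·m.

249000 N·m

With uniform GJ and both ends fixed, compatibility θ_AC = θ_CB gives T_A·a = T_B·b, together with T_A + T_B = T₀.
T_A = T₀·b/(a+b) = 586000·2020/4750 = 249200 N·m; T_B = 336800 N·m.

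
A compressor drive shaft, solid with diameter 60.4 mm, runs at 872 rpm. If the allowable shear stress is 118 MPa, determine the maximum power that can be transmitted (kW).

466 kW

J = πd⁴/32 = π(0.0604)⁴/32 = 1.307×10^-6 m⁴.
T_max = τ_allow·J/r = 1.18×10^8 × 1.307×10^-6 / 0.0302 = 5105 N·m.
ω = 2π·872/60 = 91.32 rad/s, so P_max = T_max·ω = 4.662×10^5 W.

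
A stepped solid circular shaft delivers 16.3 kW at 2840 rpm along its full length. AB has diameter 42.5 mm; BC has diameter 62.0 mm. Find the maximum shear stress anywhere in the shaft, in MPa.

ω = 2π·2840/60 = 297.4 rad/s, so T = P/ω = 16.3×10³ / 297.4 = 54.81 N·m.
Under the same torque, τ_max = 16T/(πd³) is largest where d is smallest — segment AB (d = 42.5 mm).
τ_max = 16·54.81/(π·(0.0425)³) = 3.636×10^6 Pa.

3.64 MPa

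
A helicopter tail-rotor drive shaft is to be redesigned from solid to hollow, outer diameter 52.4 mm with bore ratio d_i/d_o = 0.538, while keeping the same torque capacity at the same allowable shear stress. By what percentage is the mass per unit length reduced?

24.7 %

Equal τ_max and T ⇒ the solid shaft needs d_s³ = d_o³(1−k⁴), so d_s = 52.4·(1−0.538⁴)^(1/3) = 50.89 mm.
Area ratio A_h/A_s = d_o²(1−k²)/d_s² = (1−k²)/(1−k⁴)^(2/3) = 0.7532.
Mass saving = 1 − 0.7532 = 24.7 %.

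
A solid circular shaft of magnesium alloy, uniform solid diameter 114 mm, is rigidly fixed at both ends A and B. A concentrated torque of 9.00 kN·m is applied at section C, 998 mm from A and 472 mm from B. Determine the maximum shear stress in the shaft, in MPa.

21.0 MPa

With uniform GJ and both ends fixed, compatibility θ_AC = θ_CB gives T_A·a = T_B·b, together with T_A + T_B = T₀.
T_A = T₀·b/(a+b) = 9000·472/1470 = 2890 N·m; T_B = 6110 N·m.
τ in each portion: τ_AC = 9.93×10^6 Pa, τ_CB = 2.10×10^7 Pa; maximum is in CB.
τ_max = T_CB·r/J = 6110·0.0570/1.66×10^-5 = 2.100×10^7 Pa.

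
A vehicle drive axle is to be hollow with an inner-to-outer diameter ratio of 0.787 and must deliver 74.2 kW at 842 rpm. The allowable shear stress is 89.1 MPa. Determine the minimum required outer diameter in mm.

42.7 mm

ω = 2π·842/60 = 88.17 rad/s, so T = P/ω = 74.2×10³ / 88.17 = 841.5 N·m.
For a hollow shaft with d_i/d_o = 0.787: τ_max = 16T/(π d_o³ (1−k⁴)), so d_o = [16T/(π τ_allow (1−k⁴))]^(1/3) = [16·841.5/(π·8.91×10^7·0.6164)]^(1/3) = 0.04273 m.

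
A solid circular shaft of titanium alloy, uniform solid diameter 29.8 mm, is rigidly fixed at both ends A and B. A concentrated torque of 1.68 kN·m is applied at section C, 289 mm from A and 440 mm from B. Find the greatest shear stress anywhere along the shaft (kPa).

With uniform GJ and both ends fixed, compatibility θ_AC = θ_CB gives T_A·a = T_B·b, together with T_A + T_B = T₀.
T_A = T₀·b/(a+b) = 1680·440/729.0 = 1014 N·m; T_B = 666.0 N·m.
τ in each portion: τ_AC = 1.95×10^8 Pa, τ_CB = 1.28×10^8 Pa; maximum is in AC.
τ_max = T_AC·r/J = 1014·0.0149/7.74×10^-8 = 1.951×10^8 Pa.

195000 kPa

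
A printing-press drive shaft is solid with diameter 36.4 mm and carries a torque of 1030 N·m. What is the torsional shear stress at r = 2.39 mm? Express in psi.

J = πd⁴/32 = π(0.0364)⁴/32 = 1.723×10^-7 m⁴.
Shear stress varies linearly with radius: τ = T·r/J = 1030 × 0.00239 / 1.723×10^-7 = 1.428×10^7 Pa.

2070 psi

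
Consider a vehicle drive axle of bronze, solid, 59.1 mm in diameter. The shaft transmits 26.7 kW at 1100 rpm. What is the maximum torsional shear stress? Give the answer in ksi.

0.829 ksi

ω = 2π·1100/60 = 115.2 rad/s, so T = P/ω = 26.7×10³ / 115.2 = 231.8 N·m.
J = πd⁴/32 = π(0.0591)⁴/32 = 1.198×10^-6 m⁴.
τ_max = T·r/J = 231.8 × 0.0295 / 1.198×10^-6 = 5.719×10^6 Pa.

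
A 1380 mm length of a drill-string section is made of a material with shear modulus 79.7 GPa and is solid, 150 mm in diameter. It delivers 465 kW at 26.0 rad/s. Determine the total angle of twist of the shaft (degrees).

0.357°

ω = 26.0 rad/s, so T = P/ω = 465×10³ / 26.00 = 17880 N·m.
J = πd⁴/32 = π(0.150)⁴/32 = 4.970×10^-5 m⁴.
θ = T·L/(G·J) = 17880 × 1.38 / (79.7×10⁹ × 4.970×10^-5) = 6.231×10^-3 rad.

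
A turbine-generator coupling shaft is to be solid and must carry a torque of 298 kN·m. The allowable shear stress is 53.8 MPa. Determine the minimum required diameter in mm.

304 mm

For a solid shaft τ_max = 16T/(πd³), so d = (16T/(π τ_allow))^(1/3) = (16·298000/(π·5.38×10^7))^(1/3) = 0.3044 m.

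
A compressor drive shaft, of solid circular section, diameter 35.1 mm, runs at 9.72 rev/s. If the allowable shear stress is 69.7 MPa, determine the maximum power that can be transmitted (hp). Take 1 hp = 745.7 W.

48.5 hp

J = πd⁴/32 = π(0.0351)⁴/32 = 1.490×10^-7 m⁴.
T_max = τ_allow·J/r = 6.97×10^7 × 1.490×10^-7 / 0.0175 = 591.8 N·m.
ω = 2π·9.72 = 61.07 rad/s, so P_max = T_max·ω = 3.614×10^4 W.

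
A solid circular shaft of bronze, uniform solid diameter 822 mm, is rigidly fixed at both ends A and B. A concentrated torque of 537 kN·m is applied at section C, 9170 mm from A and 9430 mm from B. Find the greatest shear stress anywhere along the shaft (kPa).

2500 kPa

With uniform GJ and both ends fixed, compatibility θ_AC = θ_CB gives T_A·a = T_B·b, together with T_A + T_B = T₀.
T_A = T₀·b/(a+b) = 537000·9430/18600 = 272300 N·m; T_B = 264700 N·m.
τ in each portion: τ_AC = 2.50×10^6 Pa, τ_CB = 2.43×10^6 Pa; maximum is in AC.
τ_max = T_AC·r/J = 272300·0.411/0.0448 = 2.496×10^6 Pa.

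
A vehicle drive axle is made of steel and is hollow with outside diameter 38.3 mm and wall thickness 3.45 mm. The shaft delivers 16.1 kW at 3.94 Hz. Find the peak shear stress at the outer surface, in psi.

15600 psi

ω = 2π·3.94 = 24.76 rad/s, so T = P/ω = 16.1×10³ / 24.76 = 650.4 N·m.
J = π(d_o⁴ − d_i⁴)/32 = π(0.0383⁴ − 0.0314⁴)/32 = 1.158×10^-7 m⁴.
τ_max = T·r/J = 650.4 × 0.0191 / 1.158×10^-7 = 1.075×10^8 Pa.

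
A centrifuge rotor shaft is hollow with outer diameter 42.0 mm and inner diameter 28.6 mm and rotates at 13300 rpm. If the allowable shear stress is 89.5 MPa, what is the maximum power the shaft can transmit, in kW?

1420 kW

J = π(d_o⁴ − d_i⁴)/32 = π(0.0420⁴ − 0.0286⁴)/32 = 2.398×10^-7 m⁴.
T_max = τ_allow·J/r = 8.95×10^7 × 2.398×10^-7 / 0.0210 = 1022 N·m.
ω = 2π·13300/60 = 1393 rad/s, so P_max = T_max·ω = 1.423×10^6 W.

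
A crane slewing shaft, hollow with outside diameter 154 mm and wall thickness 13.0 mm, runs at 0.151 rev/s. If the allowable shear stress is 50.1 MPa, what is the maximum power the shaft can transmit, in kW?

17.8 kW

J = π(d_o⁴ − d_i⁴)/32 = π(0.154⁴ − 0.128⁴)/32 = 2.886×10^-5 m⁴.
T_max = τ_allow·J/r = 5.01×10^7 × 2.886×10^-5 / 0.0770 = 18780 N·m.
ω = 2π·0.151 = 0.9488 rad/s, so P_max = T_max·ω = 1.782×10^4 W.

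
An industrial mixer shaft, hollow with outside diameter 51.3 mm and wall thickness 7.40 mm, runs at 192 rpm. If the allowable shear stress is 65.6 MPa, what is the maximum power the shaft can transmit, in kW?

26.0 kW

J = π(d_o⁴ − d_i⁴)/32 = π(0.0513⁴ − 0.0365⁴)/32 = 5.057×10^-7 m⁴.
T_max = τ_allow·J/r = 6.56×10^7 × 5.057×10^-7 / 0.0256 = 1293 N·m.
ω = 2π·192/60 = 20.11 rad/s, so P_max = T_max·ω = 2.600×10^4 W.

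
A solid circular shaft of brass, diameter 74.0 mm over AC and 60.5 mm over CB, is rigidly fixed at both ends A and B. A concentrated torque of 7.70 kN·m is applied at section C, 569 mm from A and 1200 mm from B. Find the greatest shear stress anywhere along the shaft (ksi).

11.6 ksi

Compatibility: T_A·a/J_AC = T_B·b/J_CB with T_A + T_B = T₀.
J_AC = 2.94×10^-6 m⁴, J_CB = 1.32×10^-6 m⁴, so T_A = T₀·(J_AC/a)/((J_AC/a)+(J_CB/b)) = 6354 N·m, T_B = 1346 N·m.
τ in each portion: τ_AC = 7.99×10^7 Pa, τ_CB = 3.10×10^7 Pa; maximum is in AC.
τ_max = T_AC·r/J = 6354·0.0370/2.94×10^-6 = 7.986×10^7 Pa.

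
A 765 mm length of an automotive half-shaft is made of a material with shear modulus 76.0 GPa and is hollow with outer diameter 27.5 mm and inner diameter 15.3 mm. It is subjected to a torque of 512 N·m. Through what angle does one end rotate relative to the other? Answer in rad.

0.102 rad

J = π(d_o⁴ − d_i⁴)/32 = π(0.0275⁴ − 0.0153⁴)/32 = 5.077×10^-8 m⁴.
θ = T·L/(G·J) = 512.0 × 0.765 / (76.0×10⁹ × 5.077×10^-8) = 0.1015 rad.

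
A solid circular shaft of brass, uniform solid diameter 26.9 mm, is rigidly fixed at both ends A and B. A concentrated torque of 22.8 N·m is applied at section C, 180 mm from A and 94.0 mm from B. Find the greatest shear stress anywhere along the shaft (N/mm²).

With uniform GJ and both ends fixed, compatibility θ_AC = θ_CB gives T_A·a = T_B·b, together with T_A + T_B = T₀.
T_A = T₀·b/(a+b) = 22.80·94.0/274.0 = 7.822 N·m; T_B = 14.98 N·m.
τ in each portion: τ_AC = 2.05×10^6 Pa, τ_CB = 3.92×10^6 Pa; maximum is in CB.
τ_max = T_CB·r/J = 14.98·0.0135/5.14×10^-8 = 3.919×10^6 Pa.

3.92 N/mm²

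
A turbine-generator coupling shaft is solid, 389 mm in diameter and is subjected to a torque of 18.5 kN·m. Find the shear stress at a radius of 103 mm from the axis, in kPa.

J = πd⁴/32 = π(0.389)⁴/32 = 2.248×10^-3 m⁴.
Shear stress varies linearly with radius: τ = T·r/J = 18500 × 0.103 / 2.248×10^-3 = 8.476×10^5 Pa.

848 kPa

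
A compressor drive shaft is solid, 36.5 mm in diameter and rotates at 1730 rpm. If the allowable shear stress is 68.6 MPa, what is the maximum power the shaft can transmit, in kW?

J = πd⁴/32 = π(0.0365)⁴/32 = 1.742×10^-7 m⁴.
T_max = τ_allow·J/r = 6.86×10^7 × 1.742×10^-7 / 0.0182 = 655.0 N·m.
ω = 2π·1730/60 = 181.2 rad/s, so P_max = T_max·ω = 1.187×10^5 W.

119 kW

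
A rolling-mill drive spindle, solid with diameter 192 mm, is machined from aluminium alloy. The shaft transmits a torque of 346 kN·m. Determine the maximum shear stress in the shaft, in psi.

36100 psi

J = πd⁴/32 = π(0.192)⁴/32 = 1.334×10^-4 m⁴.
τ_max = T·r/J = 346000 × 0.0960 / 1.334×10^-4 = 2.490×10^8 Pa.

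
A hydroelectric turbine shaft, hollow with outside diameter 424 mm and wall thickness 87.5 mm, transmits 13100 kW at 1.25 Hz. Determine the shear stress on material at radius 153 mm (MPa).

ω = 2π·1.25 = 7.854 rad/s, so T = P/ω = 13100×10³ / 7.854 = 1.668e6 N·m.
J = π(d_o⁴ − d_i⁴)/32 = π(0.424⁴ − 0.249⁴)/32 = 2.796×10^-3 m⁴.
Shear stress varies linearly with radius: τ = T·r/J = 1.668e6 × 0.153 / 2.796×10^-3 = 9.129×10^7 Pa.

91.3 MPa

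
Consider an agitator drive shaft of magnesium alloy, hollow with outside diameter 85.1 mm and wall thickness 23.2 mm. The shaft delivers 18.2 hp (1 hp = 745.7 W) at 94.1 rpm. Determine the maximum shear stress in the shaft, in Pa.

ω = 2π·94.1/60 = 9.854 rad/s, so T = P/ω = 18.2×745.7 / 9.854 = 1377 N·m.
J = π(d_o⁴ − d_i⁴)/32 = π(0.0851⁴ − 0.0387⁴)/32 = 4.929×10^-6 m⁴.
τ_max = T·r/J = 1377 × 0.0425 / 4.929×10^-6 = 1.189×10^7 Pa.

1.19e7 Pa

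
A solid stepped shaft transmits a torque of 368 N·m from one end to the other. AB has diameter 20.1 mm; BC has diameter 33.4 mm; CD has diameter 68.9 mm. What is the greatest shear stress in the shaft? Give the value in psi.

Under the same torque, τ_max = 16T/(πd³) is largest where d is smallest — segment AB (d = 20.1 mm).
τ_max = 16·368.0/(π·(0.0201)³) = 2.308×10^8 Pa.

33500 psi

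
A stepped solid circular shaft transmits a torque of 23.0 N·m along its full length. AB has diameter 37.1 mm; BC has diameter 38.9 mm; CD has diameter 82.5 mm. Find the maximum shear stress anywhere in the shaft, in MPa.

Under the same torque, τ_max = 16T/(πd³) is largest where d is smallest — segment AB (d = 37.1 mm).
τ_max = 16·23.00/(π·(0.0371)³) = 2.294×10^6 Pa.

2.29 MPa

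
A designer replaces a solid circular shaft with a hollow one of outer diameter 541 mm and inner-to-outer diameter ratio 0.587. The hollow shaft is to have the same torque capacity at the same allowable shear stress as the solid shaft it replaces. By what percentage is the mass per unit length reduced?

Equal τ_max and T ⇒ the solid shaft needs d_s³ = d_o³(1−k⁴), so d_s = 541·(1−0.587⁴)^(1/3) = 518.7 mm.
Area ratio A_h/A_s = d_o²(1−k²)/d_s² = (1−k²)/(1−k⁴)^(2/3) = 0.7131.
Mass saving = 1 − 0.7131 = 28.7 %.

28.7 %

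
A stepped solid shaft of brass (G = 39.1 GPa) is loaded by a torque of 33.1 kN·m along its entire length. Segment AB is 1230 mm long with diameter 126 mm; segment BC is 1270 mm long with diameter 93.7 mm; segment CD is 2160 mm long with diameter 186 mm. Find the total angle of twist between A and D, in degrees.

J_AB = π(0.126)⁴/32 = 2.47×10^-5 m⁴; J_BC = π(0.0937)⁴/32 = 7.57×10^-6 m⁴; J_CD = π(0.186)⁴/32 = 1.18×10^-4 m⁴.
θ = (T/G)·Σ L_i/J_i = (33100/39.1×10⁹)·(1.23/2.47×10^-5 + 1.27/7.57×10^-6 + 2.16/1.18×10^-4) = 0.1997 rad.

11.4°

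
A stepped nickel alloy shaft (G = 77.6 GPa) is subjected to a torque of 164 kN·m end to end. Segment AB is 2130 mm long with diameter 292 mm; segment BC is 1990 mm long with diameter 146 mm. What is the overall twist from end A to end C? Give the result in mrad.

J_AB = π(0.292)⁴/32 = 7.14×10^-4 m⁴; J_BC = π(0.146)⁴/32 = 4.46×10^-5 m⁴.
θ = (T/G)·Σ L_i/J_i = (164000/77.6×10⁹)·(2.13/7.14×10^-4 + 1.99/4.46×10^-5) = 0.1006 rad.

101 mrad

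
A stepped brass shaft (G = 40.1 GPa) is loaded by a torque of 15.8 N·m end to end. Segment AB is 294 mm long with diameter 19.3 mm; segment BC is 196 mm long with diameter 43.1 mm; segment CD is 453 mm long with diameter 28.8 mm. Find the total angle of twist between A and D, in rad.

0.0114 rad

J_AB = π(0.0193)⁴/32 = 1.36×10^-8 m⁴; J_BC = π(0.0431)⁴/32 = 3.39×10^-7 m⁴; J_CD = π(0.0288)⁴/32 = 6.75×10^-8 m⁴.
θ = (T/G)·Σ L_i/J_i = (15.80/40.1×10⁹)·(0.294/1.36×10^-8 + 0.196/3.39×10^-7 + 0.453/6.75×10^-8) = 0.01137 rad.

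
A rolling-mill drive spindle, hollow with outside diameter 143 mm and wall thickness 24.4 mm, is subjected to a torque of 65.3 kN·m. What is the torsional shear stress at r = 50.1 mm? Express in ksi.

14.2 ksi

J = π(d_o⁴ − d_i⁴)/32 = π(0.143⁴ − 0.0942⁴)/32 = 3.332×10^-5 m⁴.
Shear stress varies linearly with radius: τ = T·r/J = 65300 × 0.0501 / 3.332×10^-5 = 9.818×10^7 Pa.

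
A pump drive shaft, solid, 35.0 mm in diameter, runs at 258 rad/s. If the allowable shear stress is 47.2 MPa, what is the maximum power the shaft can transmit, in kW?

J = πd⁴/32 = π(0.0350)⁴/32 = 1.473×10^-7 m⁴.
T_max = τ_allow·J/r = 4.72×10^7 × 1.473×10^-7 / 0.0175 = 397.4 N·m.
ω = 258 rad/s, so P_max = T_max·ω = 1.025×10^5 W.

103 kW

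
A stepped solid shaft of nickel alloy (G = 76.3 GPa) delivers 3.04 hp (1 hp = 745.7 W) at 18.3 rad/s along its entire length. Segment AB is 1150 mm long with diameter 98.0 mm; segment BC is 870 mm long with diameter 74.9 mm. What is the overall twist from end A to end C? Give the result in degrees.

ω = 18.3 rad/s, so T = P/ω = 3.04×745.7 / 18.30 = 123.9 N·m.
J_AB = π(0.0980)⁴/32 = 9.06×10^-6 m⁴; J_BC = π(0.0749)⁴/32 = 3.09×10^-6 m⁴.
θ = (T/G)·Σ L_i/J_i = (123.9/76.3×10⁹)·(1.15/9.06×10^-6 + 0.870/3.09×10^-6) = 6.633×10^-4 rad.

0.0380°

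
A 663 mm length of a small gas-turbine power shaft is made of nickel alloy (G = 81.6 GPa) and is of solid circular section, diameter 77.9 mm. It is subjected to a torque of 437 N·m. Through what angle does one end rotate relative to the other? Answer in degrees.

0.0563°

J = πd⁴/32 = π(0.0779)⁴/32 = 3.615×10^-6 m⁴.
θ = T·L/(G·J) = 437.0 × 0.663 / (81.6×10⁹ × 3.615×10^-6) = 9.821×10^-4 rad.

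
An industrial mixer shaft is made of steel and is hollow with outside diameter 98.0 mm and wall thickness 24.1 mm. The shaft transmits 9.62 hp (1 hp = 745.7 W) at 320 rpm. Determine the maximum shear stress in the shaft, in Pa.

1.24e6 Pa

ω = 2π·320/60 = 33.51 rad/s, so T = P/ω = 9.62×745.7 / 33.51 = 214.1 N·m.
J = π(d_o⁴ − d_i⁴)/32 = π(0.0980⁴ − 0.0498⁴)/32 = 8.451×10^-6 m⁴.
τ_max = T·r/J = 214.1 × 0.0490 / 8.451×10^-6 = 1.241×10^6 Pa.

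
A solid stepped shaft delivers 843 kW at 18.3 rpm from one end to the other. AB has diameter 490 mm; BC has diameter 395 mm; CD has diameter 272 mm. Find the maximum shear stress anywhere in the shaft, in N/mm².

ω = 2π·18.3/60 = 1.916 rad/s, so T = P/ω = 843×10³ / 1.916 = 439900 N·m.
Under the same torque, τ_max = 16T/(πd³) is largest where d is smallest — segment CD (d = 272 mm).
τ_max = 16·439900/(π·(0.272)³) = 1.113×10^8 Pa.

111 N/mm²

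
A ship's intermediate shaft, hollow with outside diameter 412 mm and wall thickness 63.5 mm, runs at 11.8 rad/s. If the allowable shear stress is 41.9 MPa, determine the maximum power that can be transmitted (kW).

5230 kW

J = π(d_o⁴ − d_i⁴)/32 = π(0.412⁴ − 0.285⁴)/32 = 2.181×10^-3 m⁴.
T_max = τ_allow·J/r = 4.19×10^7 × 2.181×10^-3 / 0.206 = 443600 N·m.
ω = 11.8 rad/s, so P_max = T_max·ω = 5.235×10^6 W.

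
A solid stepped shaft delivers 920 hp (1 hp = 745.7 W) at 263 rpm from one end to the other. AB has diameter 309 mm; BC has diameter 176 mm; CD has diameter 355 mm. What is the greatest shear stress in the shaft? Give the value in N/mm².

23.3 N/mm²

ω = 2π·263/60 = 27.54 rad/s, so T = P/ω = 920×745.7 / 27.54 = 24910 N·m.
Under the same torque, τ_max = 16T/(πd³) is largest where d is smallest — segment BC (d = 176 mm).
τ_max = 16·24910/(π·(0.176)³) = 2.327×10^7 Pa.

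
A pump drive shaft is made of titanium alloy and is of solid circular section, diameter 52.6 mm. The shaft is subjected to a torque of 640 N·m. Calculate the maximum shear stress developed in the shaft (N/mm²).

22.4 N/mm²

J = πd⁴/32 = π(0.0526)⁴/32 = 7.515×10^-7 m⁴.
τ_max = T·r/J = 640.0 × 0.0263 / 7.515×10^-7 = 2.240×10^7 Pa.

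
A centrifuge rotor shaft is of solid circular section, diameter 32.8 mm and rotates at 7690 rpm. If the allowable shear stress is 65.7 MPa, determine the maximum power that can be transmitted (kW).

367 kW

J = πd⁴/32 = π(0.0328)⁴/32 = 1.136×10^-7 m⁴.
T_max = τ_allow·J/r = 6.57×10^7 × 1.136×10^-7 / 0.0164 = 455.2 N·m.
ω = 2π·7690/60 = 805.3 rad/s, so P_max = T_max·ω = 3.666×10^5 W.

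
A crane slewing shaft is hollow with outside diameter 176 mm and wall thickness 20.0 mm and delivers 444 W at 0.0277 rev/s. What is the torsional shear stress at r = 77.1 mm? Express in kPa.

3240 kPa

ω = 2π·0.0277 = 0.1740 rad/s, so T = P/ω = 444 / 0.1740 = 2551 N·m.
J = π(d_o⁴ − d_i⁴)/32 = π(0.176⁴ − 0.136⁴)/32 = 6.061×10^-5 m⁴.
Shear stress varies linearly with radius: τ = T·r/J = 2551 × 0.0771 / 6.061×10^-5 = 3.245×10^6 Pa.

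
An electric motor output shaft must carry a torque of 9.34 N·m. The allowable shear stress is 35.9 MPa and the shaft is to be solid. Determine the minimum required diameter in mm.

11.0 mm

For a solid shaft τ_max = 16T/(πd³), so d = (16T/(π τ_allow))^(1/3) = (16·9.340/(π·3.59×10^7))^(1/3) = 0.01098 m.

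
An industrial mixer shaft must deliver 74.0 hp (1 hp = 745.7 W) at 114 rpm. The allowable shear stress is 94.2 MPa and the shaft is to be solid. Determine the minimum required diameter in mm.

63.0 mm

ω = 2π·114/60 = 11.94 rad/s, so T = P/ω = 74.0×745.7 / 11.94 = 4622 N·m.
For a solid shaft τ_max = 16T/(πd³), so d = (16T/(π τ_allow))^(1/3) = (16·4622/(π·9.42×10^7))^(1/3) = 0.06299 m.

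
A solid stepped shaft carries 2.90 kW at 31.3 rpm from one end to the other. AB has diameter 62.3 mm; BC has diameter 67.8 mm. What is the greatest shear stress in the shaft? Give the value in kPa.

18600 kPa

ω = 2π·31.3/60 = 3.278 rad/s, so T = P/ω = 2.90×10³ / 3.278 = 884.8 N·m.
Under the same torque, τ_max = 16T/(πd³) is largest where d is smallest — segment AB (d = 62.3 mm).
τ_max = 16·884.8/(π·(0.0623)³) = 1.864×10^7 Pa.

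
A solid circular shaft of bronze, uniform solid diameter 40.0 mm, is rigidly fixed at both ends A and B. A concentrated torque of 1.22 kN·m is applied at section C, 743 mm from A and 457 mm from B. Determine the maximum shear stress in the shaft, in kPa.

60100 kPa

With uniform GJ and both ends fixed, compatibility θ_AC = θ_CB gives T_A·a = T_B·b, together with T_A + T_B = T₀.
T_A = T₀·b/(a+b) = 1220·457/1200 = 464.6 N·m; T_B = 755.4 N·m.
τ in each portion: τ_AC = 3.70×10^7 Pa, τ_CB = 6.01×10^7 Pa; maximum is in CB.
τ_max = T_CB·r/J = 755.4·0.0200/2.51×10^-7 = 6.011×10^7 Pa.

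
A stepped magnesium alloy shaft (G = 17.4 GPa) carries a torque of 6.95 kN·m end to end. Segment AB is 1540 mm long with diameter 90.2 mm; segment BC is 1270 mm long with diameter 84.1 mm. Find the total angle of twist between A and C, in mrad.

198 mrad

J_AB = π(0.0902)⁴/32 = 6.50×10^-6 m⁴; J_BC = π(0.0841)⁴/32 = 4.91×10^-6 m⁴.
θ = (T/G)·Σ L_i/J_i = (6950/17.4×10⁹)·(1.54/6.50×10^-6 + 1.27/4.91×10^-6) = 0.1979 rad.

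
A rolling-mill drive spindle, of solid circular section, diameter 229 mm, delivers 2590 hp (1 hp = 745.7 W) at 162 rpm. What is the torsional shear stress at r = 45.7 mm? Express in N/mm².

ω = 2π·162/60 = 16.96 rad/s, so T = P/ω = 2590×745.7 / 16.96 = 113800 N·m.
J = πd⁴/32 = π(0.229)⁴/32 = 2.700×10^-4 m⁴.
Shear stress varies linearly with radius: τ = T·r/J = 113800 × 0.0457 / 2.700×10^-4 = 1.927×10^7 Pa.

19.3 N/mm²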